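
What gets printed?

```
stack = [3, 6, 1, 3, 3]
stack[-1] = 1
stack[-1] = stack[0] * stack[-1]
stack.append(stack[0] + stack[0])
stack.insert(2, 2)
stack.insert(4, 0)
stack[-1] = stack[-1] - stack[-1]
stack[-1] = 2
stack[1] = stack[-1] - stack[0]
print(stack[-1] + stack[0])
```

5

stack[-1] = 1 → [3, 6, 1, 3, 1]
stack[-1] = stack[0]*stack[-1] = 3*1 = 3 → [3, 6, 1, 3, 3]
append stack[0]+stack[0] = 3+3 = 6 → [3, 6, 1, 3, 3, 6]
insert 2 at 2 → [3, 6, 2, 1, 3, 3, 6]
insert 0 at 4 → [3, 6, 2, 1, 0, 3, 3, 6]
stack[-1] = stack[-1]-stack[-1] = 6-6 = 0 → [3, 6, 2, 1, 0, 3, 3, 0]
stack[-1] = 2 → [3, 6, 2, 1, 0, 3, 3, 2]
stack[1] = stack[-1]-stack[0] = 2-3 = -1 → [3, -1, 2, 1, 0, 3, 3, 2]
stack[-1]+stack[0] = 2+3 = 5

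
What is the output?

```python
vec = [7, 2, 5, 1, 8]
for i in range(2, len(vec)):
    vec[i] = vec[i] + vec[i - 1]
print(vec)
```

[7, 2, 7, 8, 16]

i=2: vec[2] = 5+2 = 7 → [7, 2, 7, 1, 8]
i=3: vec[3] = 1+7 = 8 → [7, 2, 7, 8, 8]
i=4: vec[4] = 8+8 = 16 → [7, 2, 7, 8, 16]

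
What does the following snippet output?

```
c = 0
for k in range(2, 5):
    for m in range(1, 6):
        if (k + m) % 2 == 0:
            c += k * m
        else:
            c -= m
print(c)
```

k=2,m=1: odd sum, c = 0-1 = -1
k=2,m=2: even sum, c = (-1)+4 = 3
k=2,m=3: odd sum, c = 3-3 = 0
k=2,m=4: even sum, c = 0+8 = 8
k=2,m=5: odd sum, c = 8-5 = 3
k=3,m=1: even sum, c = 3+3 = 6
k=3,m=2: odd sum, c = 6-2 = 4
k=3,m=3: even sum, c = 4+9 = 13
k=3,m=4: odd sum, c = 13-4 = 9
k=3,m=5: even sum, c = 9+15 = 24
k=4,m=1: odd sum, c = 24-1 = 23
k=4,m=2: even sum, c = 23+8 = 31
k=4,m=3: odd sum, c = 31-3 = 28
k=4,m=4: even sum, c = 28+16 = 44
k=4,m=5: odd sum, c = 44-5 = 39

39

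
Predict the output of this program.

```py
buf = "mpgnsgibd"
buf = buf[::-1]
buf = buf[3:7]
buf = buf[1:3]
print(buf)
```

sn

reverse → 'dbigsngpm'
slice [3:7] → 'gsng'
slice [1:3] → 'sn'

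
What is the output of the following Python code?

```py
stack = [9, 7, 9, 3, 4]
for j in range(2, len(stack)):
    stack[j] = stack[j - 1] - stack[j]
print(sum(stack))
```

j=2: stack[2] = 7-9 = -2 → [9, 7, -2, 3, 4]
j=3: stack[3] = (-2)-3 = -5 → [9, 7, -2, -5, 4]
j=4: stack[4] = (-5)-4 = -9 → [9, 7, -2, -5, -9]
sum = 0

0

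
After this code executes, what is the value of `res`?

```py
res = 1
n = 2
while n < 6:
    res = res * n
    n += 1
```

n=2: res = 1*2 = 2
n=3: res = 2*3 = 6
n=4: res = 6*4 = 24
n=5: res = 24*5 = 120

120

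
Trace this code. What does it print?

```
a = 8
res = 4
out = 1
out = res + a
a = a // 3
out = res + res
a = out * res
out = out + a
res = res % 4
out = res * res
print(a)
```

out = 4+8 = 12
a = 8//3 = 2
out = 4+4 = 8
a = 8*4 = 32
out = 8+32 = 40
res = 4%4 = 0
out = 0*0 = 0

32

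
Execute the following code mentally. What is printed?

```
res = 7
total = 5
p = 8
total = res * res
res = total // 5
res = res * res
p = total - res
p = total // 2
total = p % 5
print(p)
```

24

total = 7*7 = 49
res = 49//5 = 9
res = 9*9 = 81
p = 49-81 = -32
p = 49//2 = 24
total = 24%5 = 4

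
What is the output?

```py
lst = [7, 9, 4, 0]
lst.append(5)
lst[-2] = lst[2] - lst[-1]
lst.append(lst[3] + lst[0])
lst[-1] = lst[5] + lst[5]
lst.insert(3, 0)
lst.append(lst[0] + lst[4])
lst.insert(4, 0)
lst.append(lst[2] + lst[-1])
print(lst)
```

append 5 → [7, 9, 4, 0, 5]
lst[-2] = lst[2]-lst[-1] = 4-5 = -1 → [7, 9, 4, -1, 5]
append lst[3]+lst[0] = (-1)+7 = 6 → [7, 9, 4, -1, 5, 6]
lst[-1] = lst[5]+lst[5] = 6+6 = 12 → [7, 9, 4, -1, 5, 12]
insert 0 at 3 → [7, 9, 4, 0, -1, 5, 12]
append lst[0]+lst[4] = 7+(-1) = 6 → [7, 9, 4, 0, -1, 5, 12, 6]
insert 0 at 4 → [7, 9, 4, 0, 0, -1, 5, 12, 6]
append lst[2]+lst[-1] = 4+6 = 10 → [7, 9, 4, 0, 0, -1, 5, 12, 6, 10]

[7, 9, 4, 0, 0, -1, 5, 12, 6, 10]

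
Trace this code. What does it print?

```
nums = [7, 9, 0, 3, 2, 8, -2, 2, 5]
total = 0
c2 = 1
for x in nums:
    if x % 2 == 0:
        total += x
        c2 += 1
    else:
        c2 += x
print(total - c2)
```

x=7: not even; c2=8
x=9: not even; c2=17
x=0: even, total = 0+0 = 0; c2=18
x=3: not even; c2=21
x=2: even, total = 0+2 = 2; c2=22
x=8: even, total = 2+8 = 10; c2=23
x=-2: even, total = 10+(-2) = 8; c2=24
x=2: even, total = 8+2 = 10; c2=25
x=5: not even; c2=30
total-c2 = 10-30 = -20

-20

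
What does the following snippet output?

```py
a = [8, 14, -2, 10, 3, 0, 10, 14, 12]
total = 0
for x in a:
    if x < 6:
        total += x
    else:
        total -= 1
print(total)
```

x=8: not <6, total = 0-1 = -1
x=14: not <6, total = (-1)-1 = -2
x=-2: <6, total = (-2)+(-2) = -4
x=10: not <6, total = (-4)-1 = -5
x=3: <6, total = (-5)+3 = -2
x=0: <6, total = (-2)+0 = -2
x=10: not <6, total = (-2)-1 = -3
x=14: not <6, total = (-3)-1 = -4
x=12: not <6, total = (-4)-1 = -5

-5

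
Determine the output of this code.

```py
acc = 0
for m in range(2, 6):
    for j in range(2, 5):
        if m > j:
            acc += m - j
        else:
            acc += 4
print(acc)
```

m=2,j=2: not 2>2, acc = 0+4 = 4
m=2,j=3: not 2>3, acc = 4+4 = 8
m=2,j=4: not 2>4, acc = 8+4 = 12
m=3,j=2: 3>2, acc = 12+1 = 13
m=3,j=3: not 3>3, acc = 13+4 = 17
m=3,j=4: not 3>4, acc = 17+4 = 21
m=4,j=2: 4>2, acc = 21+2 = 23
m=4,j=3: 4>3, acc = 23+1 = 24
m=4,j=4: not 4>4, acc = 24+4 = 28
m=5,j=2: 5>2, acc = 28+3 = 31
m=5,j=3: 5>3, acc = 31+2 = 33
m=5,j=4: 5>4, acc = 33+1 = 34

34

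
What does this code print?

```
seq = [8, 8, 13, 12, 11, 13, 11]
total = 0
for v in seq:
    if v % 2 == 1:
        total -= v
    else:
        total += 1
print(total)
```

v=8: not odd, total = 0+1 = 1
v=8: not odd, total = 1+1 = 2
v=13: odd, total = 2-13 = -11
v=12: not odd, total = (-11)+1 = -10
v=11: odd, total = (-10)-11 = -21
v=13: odd, total = (-21)-13 = -34
v=11: odd, total = (-34)-11 = -45

-45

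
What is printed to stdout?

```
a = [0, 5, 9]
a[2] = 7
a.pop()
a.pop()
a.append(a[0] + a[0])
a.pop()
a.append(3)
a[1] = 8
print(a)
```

[0, 8]

a[2] = 7 → [0, 5, 7]
pop() removes 7 → [0, 5]
pop() removes 5 → [0]
append a[0]+a[0] = 0+0 = 0 → [0, 0]
pop() removes 0 → [0]
append 3 → [0, 3]
a[1] = 8 → [0, 8]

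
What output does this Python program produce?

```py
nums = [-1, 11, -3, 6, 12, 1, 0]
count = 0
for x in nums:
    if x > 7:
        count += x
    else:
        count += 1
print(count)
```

x=-1: not >7, count = 0+1 = 1
x=11: >7, count = 1+11 = 12
x=-3: not >7, count = 12+1 = 13
x=6: not >7, count = 13+1 = 14
x=12: >7, count = 14+12 = 26
x=1: not >7, count = 26+1 = 27
x=0: not >7, count = 27+1 = 28

28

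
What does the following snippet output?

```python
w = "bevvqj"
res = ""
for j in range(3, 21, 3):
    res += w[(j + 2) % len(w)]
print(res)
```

j=3: add w[5]='j' → 'j'
j=6: add w[2]='v' → 'jv'
j=9: add w[5]='j' → 'jvj'
j=12: add w[2]='v' → 'jvjv'
j=15: add w[5]='j' → 'jvjvj'
j=18: add w[2]='v' → 'jvjvjv'

jvjvjv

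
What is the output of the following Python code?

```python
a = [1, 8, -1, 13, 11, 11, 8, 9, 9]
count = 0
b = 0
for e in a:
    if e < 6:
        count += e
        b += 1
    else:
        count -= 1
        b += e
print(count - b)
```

e=1: <6, count = 0+1 = 1; b=1
e=8: not <6, count = 1-1 = 0; b=9
e=-1: <6, count = 0+(-1) = -1; b=10
e=13: not <6, count = (-1)-1 = -2; b=23
e=11: not <6, count = (-2)-1 = -3; b=34
e=11: not <6, count = (-3)-1 = -4; b=45
e=8: not <6, count = (-4)-1 = -5; b=53
e=9: not <6, count = (-5)-1 = -6; b=62
e=9: not <6, count = (-6)-1 = -7; b=71
count-b = (-7)-71 = -78

-78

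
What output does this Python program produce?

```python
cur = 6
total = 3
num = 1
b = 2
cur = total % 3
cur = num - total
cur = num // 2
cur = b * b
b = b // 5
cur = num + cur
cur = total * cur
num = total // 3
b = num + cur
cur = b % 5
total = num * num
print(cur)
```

cur = 3%3 = 0
cur = 1-3 = -2
cur = 1//2 = 0
cur = 2*2 = 4
b = 2//5 = 0
cur = 1+4 = 5
cur = 3*5 = 15
num = 3//3 = 1
b = 1+15 = 16
cur = 16%5 = 1
total = 1*1 = 1

1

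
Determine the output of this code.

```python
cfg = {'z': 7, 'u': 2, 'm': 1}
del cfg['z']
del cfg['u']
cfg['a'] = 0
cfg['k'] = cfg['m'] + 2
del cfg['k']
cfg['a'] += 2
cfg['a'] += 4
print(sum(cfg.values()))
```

7

del 'z' → {'u': 2, 'm': 1}
del 'u' → {'m': 1}
cfg['a'] = 0 → {'m': 1, 'a': 0}
cfg['k'] = cfg['m']+2 = 3 → {'m': 1, 'a': 0, 'k': 3}
del 'k' → {'m': 1, 'a': 0}
cfg['a'] = 0+2 = 2 → {'m': 1, 'a': 2}
cfg['a'] = 2+4 = 6 → {'m': 1, 'a': 6}
sum of values = 7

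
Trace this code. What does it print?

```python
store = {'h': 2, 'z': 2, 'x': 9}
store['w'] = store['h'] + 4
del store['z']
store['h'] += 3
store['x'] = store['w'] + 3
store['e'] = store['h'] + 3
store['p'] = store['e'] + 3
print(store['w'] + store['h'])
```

store['w'] = store['h']+4 = 6 → {'h': 2, 'z': 2, 'x': 9, 'w': 6}
del 'z' → {'h': 2, 'x': 9, 'w': 6}
store['h'] = 2+3 = 5 → {'h': 5, 'x': 9, 'w': 6}
store['x'] = store['w']+3 = 9 → {'h': 5, 'x': 9, 'w': 6}
store['e'] = store['h']+3 = 8 → {'h': 5, 'x': 9, 'w': 6, 'e': 8}
store['p'] = store['e']+3 = 11 → {'h': 5, 'x': 9, 'w': 6, 'e': 8, 'p': 11}
store['w']+store['h'] = 6+5 = 11

11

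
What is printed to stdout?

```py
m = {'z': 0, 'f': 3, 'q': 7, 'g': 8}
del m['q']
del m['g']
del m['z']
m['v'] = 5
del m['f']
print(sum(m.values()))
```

del 'q' → {'z': 0, 'f': 3, 'g': 8}
del 'g' → {'z': 0, 'f': 3}
del 'z' → {'f': 3}
m['v'] = 5 → {'f': 3, 'v': 5}
del 'f' → {'v': 5}
sum of values = 5

5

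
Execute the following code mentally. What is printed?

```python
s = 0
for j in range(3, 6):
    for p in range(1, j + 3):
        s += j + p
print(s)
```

138

j=3,p=1: s = 0+4 = 4
j=3,p=2: s = 4+5 = 9
j=3,p=3: s = 9+6 = 15
j=3,p=4: s = 15+7 = 22
j=3,p=5: s = 22+8 = 30
j=4,p=1: s = 30+5 = 35
j=4,p=2: s = 35+6 = 41
j=4,p=3: s = 41+7 = 48
j=4,p=4: s = 48+8 = 56
j=4,p=5: s = 56+9 = 65
j=4,p=6: s = 65+10 = 75
j=5,p=1: s = 75+6 = 81
j=5,p=2: s = 81+7 = 88
j=5,p=3: s = 88+8 = 96
j=5,p=4: s = 96+9 = 105
j=5,p=5: s = 105+10 = 115
j=5,p=6: s = 115+11 = 126
j=5,p=7: s = 126+12 = 138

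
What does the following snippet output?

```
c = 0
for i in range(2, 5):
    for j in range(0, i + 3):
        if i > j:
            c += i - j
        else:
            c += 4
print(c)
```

i=2,j=0: 2>0, c = 0+2 = 2
i=2,j=1: 2>1, c = 2+1 = 3
i=2,j=2: not 2>2, c = 3+4 = 7
i=2,j=3: not 2>3, c = 7+4 = 11
i=2,j=4: not 2>4, c = 11+4 = 15
i=3,j=0: 3>0, c = 15+3 = 18
i=3,j=1: 3>1, c = 18+2 = 20
i=3,j=2: 3>2, c = 20+1 = 21
i=3,j=3: not 3>3, c = 21+4 = 25
i=3,j=4: not 3>4, c = 25+4 = 29
i=3,j=5: not 3>5, c = 29+4 = 33
i=4,j=0: 4>0, c = 33+4 = 37
i=4,j=1: 4>1, c = 37+3 = 40
i=4,j=2: 4>2, c = 40+2 = 42
i=4,j=3: 4>3, c = 42+1 = 43
i=4,j=4: not 4>4, c = 43+4 = 47
i=4,j=5: not 4>5, c = 47+4 = 51
i=4,j=6: not 4>6, c = 51+4 = 55

55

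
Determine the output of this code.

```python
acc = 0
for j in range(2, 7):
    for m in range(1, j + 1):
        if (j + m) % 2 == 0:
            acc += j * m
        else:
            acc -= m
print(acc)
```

135

j=2,m=1: odd sum, acc = 0-1 = -1
j=2,m=2: even sum, acc = (-1)+4 = 3
j=3,m=1: even sum, acc = 3+3 = 6
j=3,m=2: odd sum, acc = 6-2 = 4
j=3,m=3: even sum, acc = 4+9 = 13
j=4,m=1: odd sum, acc = 13-1 = 12
j=4,m=2: even sum, acc = 12+8 = 20
j=4,m=3: odd sum, acc = 20-3 = 17
j=4,m=4: even sum, acc = 17+16 = 33
j=5,m=1: even sum, acc = 33+5 = 38
j=5,m=2: odd sum, acc = 38-2 = 36
j=5,m=3: even sum, acc = 36+15 = 51
j=5,m=4: odd sum, acc = 51-4 = 47
j=5,m=5: even sum, acc = 47+25 = 72
j=6,m=1: odd sum, acc = 72-1 = 71
j=6,m=2: even sum, acc = 71+12 = 83
j=6,m=3: odd sum, acc = 83-3 = 80
j=6,m=4: even sum, acc = 80+24 = 104
j=6,m=5: odd sum, acc = 104-5 = 99
j=6,m=6: even sum, acc = 99+36 = 135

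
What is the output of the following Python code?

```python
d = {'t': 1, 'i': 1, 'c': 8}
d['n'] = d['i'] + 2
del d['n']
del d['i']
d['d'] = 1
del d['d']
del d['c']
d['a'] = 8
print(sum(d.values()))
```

d['n'] = d['i']+2 = 3 → {'t': 1, 'i': 1, 'c': 8, 'n': 3}
del 'n' → {'t': 1, 'i': 1, 'c': 8}
del 'i' → {'t': 1, 'c': 8}
d['d'] = 1 → {'t': 1, 'c': 8, 'd': 1}
del 'd' → {'t': 1, 'c': 8}
del 'c' → {'t': 1}
d['a'] = 8 → {'t': 1, 'a': 8}
sum of values = 9

9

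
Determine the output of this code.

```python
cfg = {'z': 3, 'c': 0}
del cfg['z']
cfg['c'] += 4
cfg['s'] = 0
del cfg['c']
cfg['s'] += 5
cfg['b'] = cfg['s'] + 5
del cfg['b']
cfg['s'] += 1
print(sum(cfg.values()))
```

6

del 'z' → {'c': 0}
cfg['c'] = 0+4 = 4 → {'c': 4}
cfg['s'] = 0 → {'c': 4, 's': 0}
del 'c' → {'s': 0}
cfg['s'] = 0+5 = 5 → {'s': 5}
cfg['b'] = cfg['s']+5 = 10 → {'s': 5, 'b': 10}
del 'b' → {'s': 5}
cfg['s'] = 5+1 = 6 → {'s': 6}
sum of values = 6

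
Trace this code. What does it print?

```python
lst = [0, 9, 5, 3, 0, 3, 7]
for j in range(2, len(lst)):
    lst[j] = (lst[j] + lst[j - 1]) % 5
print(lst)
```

[0, 9, 4, 2, 2, 0, 2]

j=2: lst[2] = (5+9)%5 = 4 → [0, 9, 4, 3, 0, 3, 7]
j=3: lst[3] = (3+4)%5 = 2 → [0, 9, 4, 2, 0, 3, 7]
j=4: lst[4] = (0+2)%5 = 2 → [0, 9, 4, 2, 2, 3, 7]
j=5: lst[5] = (3+2)%5 = 0 → [0, 9, 4, 2, 2, 0, 7]
j=6: lst[6] = (7+0)%5 = 2 → [0, 9, 4, 2, 2, 0, 2]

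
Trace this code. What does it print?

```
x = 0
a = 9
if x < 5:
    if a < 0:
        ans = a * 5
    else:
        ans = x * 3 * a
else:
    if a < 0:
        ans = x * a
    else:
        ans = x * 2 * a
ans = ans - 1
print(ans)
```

-1

x=0, a=9
x < 5 is True; a < 0 is False
→ ans = x * 3 * a = 0
ans = 0-1 = -1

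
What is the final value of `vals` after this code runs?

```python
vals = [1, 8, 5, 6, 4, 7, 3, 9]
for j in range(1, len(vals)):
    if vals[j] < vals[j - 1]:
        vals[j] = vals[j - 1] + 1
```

j=1: 8>=1, unchanged → [1, 8, 5, 6, 4, 7, 3, 9]
j=2: 5<8, vals[2] = 8+1 = 9 → [1, 8, 9, 6, 4, 7, 3, 9]
j=3: 6<9, vals[3] = 9+1 = 10 → [1, 8, 9, 10, 4, 7, 3, 9]
j=4: 4<10, vals[4] = 10+1 = 11 → [1, 8, 9, 10, 11, 7, 3, 9]
j=5: 7<11, vals[5] = 11+1 = 12 → [1, 8, 9, 10, 11, 12, 3, 9]
j=6: 3<12, vals[6] = 12+1 = 13 → [1, 8, 9, 10, 11, 12, 13, 9]
j=7: 9<13, vals[7] = 13+1 = 14 → [1, 8, 9, 10, 11, 12, 13, 14]

[1, 8, 9, 10, 11, 12, 13, 14]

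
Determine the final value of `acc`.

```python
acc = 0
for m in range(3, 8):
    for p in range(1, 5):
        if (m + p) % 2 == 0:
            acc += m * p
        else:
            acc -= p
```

m=3,p=1: even sum, acc = 0+3 = 3
m=3,p=2: odd sum, acc = 3-2 = 1
m=3,p=3: even sum, acc = 1+9 = 10
m=3,p=4: odd sum, acc = 10-4 = 6
m=4,p=1: odd sum, acc = 6-1 = 5
m=4,p=2: even sum, acc = 5+8 = 13
m=4,p=3: odd sum, acc = 13-3 = 10
m=4,p=4: even sum, acc = 10+16 = 26
m=5,p=1: even sum, acc = 26+5 = 31
m=5,p=2: odd sum, acc = 31-2 = 29
m=5,p=3: even sum, acc = 29+15 = 44
m=5,p=4: odd sum, acc = 44-4 = 40
m=6,p=1: odd sum, acc = 40-1 = 39
m=6,p=2: even sum, acc = 39+12 = 51
m=6,p=3: odd sum, acc = 51-3 = 48
m=6,p=4: even sum, acc = 48+24 = 72
m=7,p=1: even sum, acc = 72+7 = 79
m=7,p=2: odd sum, acc = 79-2 = 77
m=7,p=3: even sum, acc = 77+21 = 98
m=7,p=4: odd sum, acc = 98-4 = 94

94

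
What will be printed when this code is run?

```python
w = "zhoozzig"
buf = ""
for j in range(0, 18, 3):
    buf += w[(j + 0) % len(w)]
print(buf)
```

zoihzg

j=0: add w[0]='z' → 'z'
j=3: add w[3]='o' → 'zo'
j=6: add w[6]='i' → 'zoi'
j=9: add w[1]='h' → 'zoih'
j=12: add w[4]='z' → 'zoihz'
j=15: add w[7]='g' → 'zoihzg'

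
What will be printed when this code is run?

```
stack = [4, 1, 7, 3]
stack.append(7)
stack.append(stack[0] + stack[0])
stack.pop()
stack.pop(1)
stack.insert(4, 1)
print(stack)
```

append 7 → [4, 1, 7, 3, 7]
append stack[0]+stack[0] = 4+4 = 8 → [4, 1, 7, 3, 7, 8]
pop() removes 8 → [4, 1, 7, 3, 7]
pop(1) removes 1 → [4, 7, 3, 7]
insert 1 at 4 → [4, 7, 3, 7, 1]

[4, 7, 3, 7, 1]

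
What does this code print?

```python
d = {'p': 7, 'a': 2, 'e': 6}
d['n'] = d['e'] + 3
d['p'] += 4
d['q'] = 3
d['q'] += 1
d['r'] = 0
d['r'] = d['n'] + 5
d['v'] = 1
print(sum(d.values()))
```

47

d['n'] = d['e']+3 = 9 → {'p': 7, 'a': 2, 'e': 6, 'n': 9}
d['p'] = 7+4 = 11 → {'p': 11, 'a': 2, 'e': 6, 'n': 9}
d['q'] = 3 → {'p': 11, 'a': 2, 'e': 6, 'n': 9, 'q': 3}
d['q'] = 3+1 = 4 → {'p': 11, 'a': 2, 'e': 6, 'n': 9, 'q': 4}
d['r'] = 0 → {'p': 11, 'a': 2, 'e': 6, 'n': 9, 'q': 4, 'r': 0}
d['r'] = d['n']+5 = 14 → {'p': 11, 'a': 2, 'e': 6, 'n': 9, 'q': 4, 'r': 14}
d['v'] = 1 → {'p': 11, 'a': 2, 'e': 6, 'n': 9, 'q': 4, 'r': 14, 'v': 1}
sum of values = 47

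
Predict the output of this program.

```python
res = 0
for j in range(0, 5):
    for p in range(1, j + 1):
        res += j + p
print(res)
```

j=1,p=1: res = 0+2 = 2
j=2,p=1: res = 2+3 = 5
j=2,p=2: res = 5+4 = 9
j=3,p=1: res = 9+4 = 13
j=3,p=2: res = 13+5 = 18
j=3,p=3: res = 18+6 = 24
j=4,p=1: res = 24+5 = 29
j=4,p=2: res = 29+6 = 35
j=4,p=3: res = 35+7 = 42
j=4,p=4: res = 42+8 = 50

50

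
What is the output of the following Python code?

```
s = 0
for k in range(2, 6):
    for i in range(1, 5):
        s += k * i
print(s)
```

140

k=2,i=1: s = 0+2 = 2
k=2,i=2: s = 2+4 = 6
k=2,i=3: s = 6+6 = 12
k=2,i=4: s = 12+8 = 20
k=3,i=1: s = 20+3 = 23
k=3,i=2: s = 23+6 = 29
k=3,i=3: s = 29+9 = 38
k=3,i=4: s = 38+12 = 50
k=4,i=1: s = 50+4 = 54
k=4,i=2: s = 54+8 = 62
k=4,i=3: s = 62+12 = 74
k=4,i=4: s = 74+16 = 90
k=5,i=1: s = 90+5 = 95
k=5,i=2: s = 95+10 = 105
k=5,i=3: s = 105+15 = 120
k=5,i=4: s = 120+20 = 140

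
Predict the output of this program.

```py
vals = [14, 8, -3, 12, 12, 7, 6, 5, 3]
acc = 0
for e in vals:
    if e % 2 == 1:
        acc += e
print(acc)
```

12

e=14: not odd
e=8: not odd
e=-3: odd, acc = 0+(-3) = -3
e=12: not odd
e=12: not odd
e=7: odd, acc = (-3)+7 = 4
e=6: not odd
e=5: odd, acc = 4+5 = 9
e=3: odd, acc = 9+3 = 12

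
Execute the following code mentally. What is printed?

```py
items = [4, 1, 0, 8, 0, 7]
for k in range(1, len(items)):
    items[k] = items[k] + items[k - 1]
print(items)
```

k=1: items[1] = 1+4 = 5 → [4, 5, 0, 8, 0, 7]
k=2: items[2] = 0+5 = 5 → [4, 5, 5, 8, 0, 7]
k=3: items[3] = 8+5 = 13 → [4, 5, 5, 13, 0, 7]
k=4: items[4] = 0+13 = 13 → [4, 5, 5, 13, 13, 7]
k=5: items[5] = 7+13 = 20 → [4, 5, 5, 13, 13, 20]

[4, 5, 5, 13, 13, 20]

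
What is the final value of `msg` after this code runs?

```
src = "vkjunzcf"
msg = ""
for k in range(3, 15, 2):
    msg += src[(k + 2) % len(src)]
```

k=3: add src[5]='z' → 'z'
k=5: add src[7]='f' → 'zf'
k=7: add src[1]='k' → 'zfk'
k=9: add src[3]='u' → 'zfku'
k=11: add src[5]='z' → 'zfkuz'
k=13: add src[7]='f' → 'zfkuzf'

'zfkuzf'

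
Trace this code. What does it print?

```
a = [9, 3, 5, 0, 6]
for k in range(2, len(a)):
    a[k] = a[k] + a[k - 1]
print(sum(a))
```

k=2: a[2] = 5+3 = 8 → [9, 3, 8, 0, 6]
k=3: a[3] = 0+8 = 8 → [9, 3, 8, 8, 6]
k=4: a[4] = 6+8 = 14 → [9, 3, 8, 8, 14]
sum = 42

42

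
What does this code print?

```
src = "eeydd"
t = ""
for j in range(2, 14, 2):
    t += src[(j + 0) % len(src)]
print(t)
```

j=2: add src[2]='y' → 'y'
j=4: add src[4]='d' → 'yd'
j=6: add src[1]='e' → 'yde'
j=8: add src[3]='d' → 'yded'
j=10: add src[0]='e' → 'ydede'
j=12: add src[2]='y' → 'ydedey'

ydedey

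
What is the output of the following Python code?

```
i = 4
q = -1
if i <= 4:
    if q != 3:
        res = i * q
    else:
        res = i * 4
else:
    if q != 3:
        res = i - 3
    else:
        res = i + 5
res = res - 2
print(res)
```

i=4, q=-1
i <= 4 is True; q != 3 is True
→ res = i * q = -4
res = (-4)-2 = -6

-6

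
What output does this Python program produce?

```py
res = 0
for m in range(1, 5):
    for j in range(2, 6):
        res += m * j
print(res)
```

m=1,j=2: res = 0+2 = 2
m=1,j=3: res = 2+3 = 5
m=1,j=4: res = 5+4 = 9
m=1,j=5: res = 9+5 = 14
m=2,j=2: res = 14+4 = 18
m=2,j=3: res = 18+6 = 24
m=2,j=4: res = 24+8 = 32
m=2,j=5: res = 32+10 = 42
m=3,j=2: res = 42+6 = 48
m=3,j=3: res = 48+9 = 57
m=3,j=4: res = 57+12 = 69
m=3,j=5: res = 69+15 = 84
m=4,j=2: res = 84+8 = 92
m=4,j=3: res = 92+12 = 104
m=4,j=4: res = 104+16 = 120
m=4,j=5: res = 120+20 = 140

140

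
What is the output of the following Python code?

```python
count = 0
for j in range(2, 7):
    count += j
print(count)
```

20

j=2: count = 0+2 = 2
j=3: count = 2+3 = 5
j=4: count = 5+4 = 9
j=5: count = 9+5 = 14
j=6: count = 14+6 = 20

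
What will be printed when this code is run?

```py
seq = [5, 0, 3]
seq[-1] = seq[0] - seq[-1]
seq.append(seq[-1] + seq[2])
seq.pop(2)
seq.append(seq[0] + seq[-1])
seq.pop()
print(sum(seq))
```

9

seq[-1] = seq[0]-seq[-1] = 5-3 = 2 → [5, 0, 2]
append seq[-1]+seq[2] = 2+2 = 4 → [5, 0, 2, 4]
pop(2) removes 2 → [5, 0, 4]
append seq[0]+seq[-1] = 5+4 = 9 → [5, 0, 4, 9]
pop() removes 9 → [5, 0, 4]
sum = 9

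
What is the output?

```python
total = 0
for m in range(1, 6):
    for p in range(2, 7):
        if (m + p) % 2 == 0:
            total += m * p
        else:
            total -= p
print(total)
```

m=1,p=2: odd sum, total = 0-2 = -2
m=1,p=3: even sum, total = (-2)+3 = 1
m=1,p=4: odd sum, total = 1-4 = -3
m=1,p=5: even sum, total = (-3)+5 = 2
m=1,p=6: odd sum, total = 2-6 = -4
m=2,p=2: even sum, total = (-4)+4 = 0
m=2,p=3: odd sum, total = 0-3 = -3
m=2,p=4: even sum, total = (-3)+8 = 5
m=2,p=5: odd sum, total = 5-5 = 0
m=2,p=6: even sum, total = 0+12 = 12
m=3,p=2: odd sum, total = 12-2 = 10
m=3,p=3: even sum, total = 10+9 = 19
m=3,p=4: odd sum, total = 19-4 = 15
m=3,p=5: even sum, total = 15+15 = 30
m=3,p=6: odd sum, total = 30-6 = 24
m=4,p=2: even sum, total = 24+8 = 32
m=4,p=3: odd sum, total = 32-3 = 29
m=4,p=4: even sum, total = 29+16 = 45
m=4,p=5: odd sum, total = 45-5 = 40
m=4,p=6: even sum, total = 40+24 = 64
m=5,p=2: odd sum, total = 64-2 = 62
m=5,p=3: even sum, total = 62+15 = 77
m=5,p=4: odd sum, total = 77-4 = 73
m=5,p=5: even sum, total = 73+25 = 98
m=5,p=6: odd sum, total = 98-6 = 92

92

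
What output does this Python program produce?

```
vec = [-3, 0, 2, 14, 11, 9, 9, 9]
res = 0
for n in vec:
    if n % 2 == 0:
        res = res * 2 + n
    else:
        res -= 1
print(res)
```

n=-3: not even, res = 0-1 = -1
n=0: even, res = (-1)*2+0 = -2
n=2: even, res = (-2)*2+2 = -2
n=14: even, res = (-2)*2+14 = 10
n=11: not even, res = 10-1 = 9
n=9: not even, res = 9-1 = 8
n=9: not even, res = 8-1 = 7
n=9: not even, res = 7-1 = 6

6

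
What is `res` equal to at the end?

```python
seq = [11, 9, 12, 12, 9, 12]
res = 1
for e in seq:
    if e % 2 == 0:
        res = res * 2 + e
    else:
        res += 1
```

e=11: not even, res = 1+1 = 2
e=9: not even, res = 2+1 = 3
e=12: even, res = 3*2+12 = 18
e=12: even, res = 18*2+12 = 48
e=9: not even, res = 48+1 = 49
e=12: even, res = 49*2+12 = 110

110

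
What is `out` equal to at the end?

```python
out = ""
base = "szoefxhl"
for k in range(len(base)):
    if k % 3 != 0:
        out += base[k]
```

'zofxl'

k=0: skip
k=1: add 'z' → 'z'
k=2: add 'o' → 'zo'
k=3: skip
k=4: add 'f' → 'zof'
k=5: add 'x' → 'zofx'
k=6: skip
k=7: add 'l' → 'zofxl'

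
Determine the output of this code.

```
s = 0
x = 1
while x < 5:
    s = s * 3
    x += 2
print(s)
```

x=1: s = 0*3 = 0
x=3: s = 0*3 = 0

0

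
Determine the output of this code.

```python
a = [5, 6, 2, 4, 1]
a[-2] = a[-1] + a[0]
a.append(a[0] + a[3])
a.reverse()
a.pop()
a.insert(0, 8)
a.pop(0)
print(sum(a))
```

26

a[-2] = a[-1]+a[0] = 1+5 = 6 → [5, 6, 2, 6, 1]
append a[0]+a[3] = 5+6 = 11 → [5, 6, 2, 6, 1, 11]
reverse → [11, 1, 6, 2, 6, 5]
pop() removes 5 → [11, 1, 6, 2, 6]
insert 8 at 0 → [8, 11, 1, 6, 2, 6]
pop(0) removes 8 → [11, 1, 6, 2, 6]
sum = 26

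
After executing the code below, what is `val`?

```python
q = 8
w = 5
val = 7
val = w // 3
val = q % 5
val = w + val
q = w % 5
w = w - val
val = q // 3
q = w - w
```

0

val = 5//3 = 1
val = 8%5 = 3
val = 5+3 = 8
q = 5%5 = 0
w = 5-8 = -3
val = 0//3 = 0
q = (-3)-(-3) = 0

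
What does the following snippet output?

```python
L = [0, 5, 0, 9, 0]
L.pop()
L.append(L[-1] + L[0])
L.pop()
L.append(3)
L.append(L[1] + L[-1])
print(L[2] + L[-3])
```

9

pop() removes 0 → [0, 5, 0, 9]
append L[-1]+L[0] = 9+0 = 9 → [0, 5, 0, 9, 9]
pop() removes 9 → [0, 5, 0, 9]
append 3 → [0, 5, 0, 9, 3]
append L[1]+L[-1] = 5+3 = 8 → [0, 5, 0, 9, 3, 8]
L[2]+L[-3] = 0+9 = 9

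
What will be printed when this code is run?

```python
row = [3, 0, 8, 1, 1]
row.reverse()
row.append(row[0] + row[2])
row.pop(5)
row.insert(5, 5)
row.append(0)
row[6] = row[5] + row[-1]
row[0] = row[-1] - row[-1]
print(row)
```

reverse → [1, 1, 8, 0, 3]
append row[0]+row[2] = 1+8 = 9 → [1, 1, 8, 0, 3, 9]
pop(5) removes 9 → [1, 1, 8, 0, 3]
insert 5 at 5 → [1, 1, 8, 0, 3, 5]
append 0 → [1, 1, 8, 0, 3, 5, 0]
row[6] = row[5]+row[-1] = 5+0 = 5 → [1, 1, 8, 0, 3, 5, 5]
row[0] = row[-1]-row[-1] = 5-5 = 0 → [0, 1, 8, 0, 3, 5, 5]

[0, 1, 8, 0, 3, 5, 5]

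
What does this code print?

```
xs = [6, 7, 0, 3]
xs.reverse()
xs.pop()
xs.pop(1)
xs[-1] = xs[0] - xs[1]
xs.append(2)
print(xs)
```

reverse → [3, 0, 7, 6]
pop() removes 6 → [3, 0, 7]
pop(1) removes 0 → [3, 7]
xs[-1] = xs[0]-xs[1] = 3-7 = -4 → [3, -4]
append 2 → [3, -4, 2]

[3, -4, 2]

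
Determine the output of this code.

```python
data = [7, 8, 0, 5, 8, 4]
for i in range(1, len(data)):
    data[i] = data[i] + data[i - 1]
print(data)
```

i=1: data[1] = 8+7 = 15 → [7, 15, 0, 5, 8, 4]
i=2: data[2] = 0+15 = 15 → [7, 15, 15, 5, 8, 4]
i=3: data[3] = 5+15 = 20 → [7, 15, 15, 20, 8, 4]
i=4: data[4] = 8+20 = 28 → [7, 15, 15, 20, 28, 4]
i=5: data[5] = 4+28 = 32 → [7, 15, 15, 20, 28, 32]

[7, 15, 15, 20, 28, 32]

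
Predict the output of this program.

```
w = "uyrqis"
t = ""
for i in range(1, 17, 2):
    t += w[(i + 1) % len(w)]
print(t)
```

i=1: add w[2]='r' → 'r'
i=3: add w[4]='i' → 'ri'
i=5: add w[0]='u' → 'riu'
i=7: add w[2]='r' → 'riur'
i=9: add w[4]='i' → 'riuri'
i=11: add w[0]='u' → 'riuriu'
i=13: add w[2]='r' → 'riuriur'
i=15: add w[4]='i' → 'riuriuri'

riuriuri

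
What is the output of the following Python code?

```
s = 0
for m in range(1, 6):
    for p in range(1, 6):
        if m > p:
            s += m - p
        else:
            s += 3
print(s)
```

m=1,p=1: not 1>1, s = 0+3 = 3
m=1,p=2: not 1>2, s = 3+3 = 6
m=1,p=3: not 1>3, s = 6+3 = 9
m=1,p=4: not 1>4, s = 9+3 = 12
m=1,p=5: not 1>5, s = 12+3 = 15
m=2,p=1: 2>1, s = 15+1 = 16
m=2,p=2: not 2>2, s = 16+3 = 19
m=2,p=3: not 2>3, s = 19+3 = 22
m=2,p=4: not 2>4, s = 22+3 = 25
m=2,p=5: not 2>5, s = 25+3 = 28
m=3,p=1: 3>1, s = 28+2 = 30
m=3,p=2: 3>2, s = 30+1 = 31
m=3,p=3: not 3>3, s = 31+3 = 34
m=3,p=4: not 3>4, s = 34+3 = 37
m=3,p=5: not 3>5, s = 37+3 = 40
m=4,p=1: 4>1, s = 40+3 = 43
m=4,p=2: 4>2, s = 43+2 = 45
m=4,p=3: 4>3, s = 45+1 = 46
m=4,p=4: not 4>4, s = 46+3 = 49
m=4,p=5: not 4>5, s = 49+3 = 52
m=5,p=1: 5>1, s = 52+4 = 56
m=5,p=2: 5>2, s = 56+3 = 59
m=5,p=3: 5>3, s = 59+2 = 61
m=5,p=4: 5>4, s = 61+1 = 62
m=5,p=5: not 5>5, s = 62+3 = 65

65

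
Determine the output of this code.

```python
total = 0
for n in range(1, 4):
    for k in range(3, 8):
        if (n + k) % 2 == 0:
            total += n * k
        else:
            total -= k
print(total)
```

n=1,k=3: even sum, total = 0+3 = 3
n=1,k=4: odd sum, total = 3-4 = -1
n=1,k=5: even sum, total = (-1)+5 = 4
n=1,k=6: odd sum, total = 4-6 = -2
n=1,k=7: even sum, total = (-2)+7 = 5
n=2,k=3: odd sum, total = 5-3 = 2
n=2,k=4: even sum, total = 2+8 = 10
n=2,k=5: odd sum, total = 10-5 = 5
n=2,k=6: even sum, total = 5+12 = 17
n=2,k=7: odd sum, total = 17-7 = 10
n=3,k=3: even sum, total = 10+9 = 19
n=3,k=4: odd sum, total = 19-4 = 15
n=3,k=5: even sum, total = 15+15 = 30
n=3,k=6: odd sum, total = 30-6 = 24
n=3,k=7: even sum, total = 24+21 = 45

45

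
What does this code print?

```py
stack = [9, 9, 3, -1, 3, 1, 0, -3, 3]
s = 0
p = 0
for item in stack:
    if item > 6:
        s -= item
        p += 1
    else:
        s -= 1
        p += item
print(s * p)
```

item=9: >6, s = 0-9 = -9; p=1
item=9: >6, s = (-9)-9 = -18; p=2
item=3: not >6, s = (-18)-1 = -19; p=5
item=-1: not >6, s = (-19)-1 = -20; p=4
item=3: not >6, s = (-20)-1 = -21; p=7
item=1: not >6, s = (-21)-1 = -22; p=8
item=0: not >6, s = (-22)-1 = -23; p=8
item=-3: not >6, s = (-23)-1 = -24; p=5
item=3: not >6, s = (-24)-1 = -25; p=8
s*p = (-25)*8 = -200

-200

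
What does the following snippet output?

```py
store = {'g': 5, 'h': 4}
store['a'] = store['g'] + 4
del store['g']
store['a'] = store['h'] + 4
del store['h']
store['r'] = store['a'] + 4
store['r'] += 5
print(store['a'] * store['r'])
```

store['a'] = store['g']+4 = 9 → {'g': 5, 'h': 4, 'a': 9}
del 'g' → {'h': 4, 'a': 9}
store['a'] = store['h']+4 = 8 → {'h': 4, 'a': 8}
del 'h' → {'a': 8}
store['r'] = store['a']+4 = 12 → {'a': 8, 'r': 12}
store['r'] = 12+5 = 17 → {'a': 8, 'r': 17}
store['a']*store['r'] = 8*17 = 136

136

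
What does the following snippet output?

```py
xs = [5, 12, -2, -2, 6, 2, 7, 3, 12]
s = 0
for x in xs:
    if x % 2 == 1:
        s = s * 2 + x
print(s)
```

x=5: odd, s = 0*2+5 = 5
x=12: not odd
x=-2: not odd
x=-2: not odd
x=6: not odd
x=2: not odd
x=7: odd, s = 5*2+7 = 17
x=3: odd, s = 17*2+3 = 37
x=12: not odd

37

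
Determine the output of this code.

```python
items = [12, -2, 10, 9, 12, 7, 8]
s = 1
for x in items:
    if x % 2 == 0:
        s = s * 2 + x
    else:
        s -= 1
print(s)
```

x=12: even, s = 1*2+12 = 14
x=-2: even, s = 14*2+(-2) = 26
x=10: even, s = 26*2+10 = 62
x=9: not even, s = 62-1 = 61
x=12: even, s = 61*2+12 = 134
x=7: not even, s = 134-1 = 133
x=8: even, s = 133*2+8 = 274

274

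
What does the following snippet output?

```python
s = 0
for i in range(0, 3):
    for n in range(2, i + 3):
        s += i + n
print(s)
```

i=0,n=2: s = 0+2 = 2
i=1,n=2: s = 2+3 = 5
i=1,n=3: s = 5+4 = 9
i=2,n=2: s = 9+4 = 13
i=2,n=3: s = 13+5 = 18
i=2,n=4: s = 18+6 = 24

24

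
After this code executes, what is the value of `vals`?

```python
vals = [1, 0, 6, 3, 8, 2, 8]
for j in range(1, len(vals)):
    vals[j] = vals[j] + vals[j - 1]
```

j=1: vals[1] = 0+1 = 1 → [1, 1, 6, 3, 8, 2, 8]
j=2: vals[2] = 6+1 = 7 → [1, 1, 7, 3, 8, 2, 8]
j=3: vals[3] = 3+7 = 10 → [1, 1, 7, 10, 8, 2, 8]
j=4: vals[4] = 8+10 = 18 → [1, 1, 7, 10, 18, 2, 8]
j=5: vals[5] = 2+18 = 20 → [1, 1, 7, 10, 18, 20, 8]
j=6: vals[6] = 8+20 = 28 → [1, 1, 7, 10, 18, 20, 28]

[1, 1, 7, 10, 18, 20, 28]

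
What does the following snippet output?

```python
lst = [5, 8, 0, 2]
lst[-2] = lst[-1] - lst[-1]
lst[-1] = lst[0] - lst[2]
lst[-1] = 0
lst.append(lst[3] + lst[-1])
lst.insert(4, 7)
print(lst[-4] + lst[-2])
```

7

lst[-2] = lst[-1]-lst[-1] = 2-2 = 0 → [5, 8, 0, 2]
lst[-1] = lst[0]-lst[2] = 5-0 = 5 → [5, 8, 0, 5]
lst[-1] = 0 → [5, 8, 0, 0]
append lst[3]+lst[-1] = 0+0 = 0 → [5, 8, 0, 0, 0]
insert 7 at 4 → [5, 8, 0, 0, 7, 0]
lst[-4]+lst[-2] = 0+7 = 7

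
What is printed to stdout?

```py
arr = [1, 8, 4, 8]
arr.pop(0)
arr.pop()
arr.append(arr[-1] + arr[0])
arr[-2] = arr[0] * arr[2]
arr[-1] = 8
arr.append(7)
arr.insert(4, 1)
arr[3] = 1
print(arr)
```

[8, 96, 8, 1, 1]

pop(0) removes 1 → [8, 4, 8]
pop() removes 8 → [8, 4]
append arr[-1]+arr[0] = 4+8 = 12 → [8, 4, 12]
arr[-2] = arr[0]*arr[2] = 8*12 = 96 → [8, 96, 12]
arr[-1] = 8 → [8, 96, 8]
append 7 → [8, 96, 8, 7]
insert 1 at 4 → [8, 96, 8, 7, 1]
arr[3] = 1 → [8, 96, 8, 1, 1]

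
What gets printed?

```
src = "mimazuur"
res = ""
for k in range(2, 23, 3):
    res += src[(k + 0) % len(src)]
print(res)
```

k=2: add src[2]='m' → 'm'
k=5: add src[5]='u' → 'mu'
k=8: add src[0]='m' → 'mum'
k=11: add src[3]='a' → 'muma'
k=14: add src[6]='u' → 'mumau'
k=17: add src[1]='i' → 'mumaui'
k=20: add src[4]='z' → 'mumauiz'

mumauiz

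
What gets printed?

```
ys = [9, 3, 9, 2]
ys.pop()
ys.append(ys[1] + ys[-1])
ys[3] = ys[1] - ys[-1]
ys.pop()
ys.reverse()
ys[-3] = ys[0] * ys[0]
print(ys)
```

pop() removes 2 → [9, 3, 9]
append ys[1]+ys[-1] = 3+9 = 12 → [9, 3, 9, 12]
ys[3] = ys[1]-ys[-1] = 3-12 = -9 → [9, 3, 9, -9]
pop() removes -9 → [9, 3, 9]
reverse → [9, 3, 9]
ys[-3] = ys[0]*ys[0] = 9*9 = 81 → [81, 3, 9]

[81, 3, 9]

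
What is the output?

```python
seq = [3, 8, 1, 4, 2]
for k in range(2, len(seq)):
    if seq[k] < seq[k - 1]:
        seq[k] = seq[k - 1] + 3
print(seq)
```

k=2: 1<8, seq[2] = 8+3 = 11 → [3, 8, 11, 4, 2]
k=3: 4<11, seq[3] = 11+3 = 14 → [3, 8, 11, 14, 2]
k=4: 2<14, seq[4] = 14+3 = 17 → [3, 8, 11, 14, 17]

[3, 8, 11, 14, 17]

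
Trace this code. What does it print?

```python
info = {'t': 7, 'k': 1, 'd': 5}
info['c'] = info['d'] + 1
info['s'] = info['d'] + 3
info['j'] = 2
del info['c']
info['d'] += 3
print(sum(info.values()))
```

info['c'] = info['d']+1 = 6 → {'t': 7, 'k': 1, 'd': 5, 'c': 6}
info['s'] = info['d']+3 = 8 → {'t': 7, 'k': 1, 'd': 5, 'c': 6, 's': 8}
info['j'] = 2 → {'t': 7, 'k': 1, 'd': 5, 'c': 6, 's': 8, 'j': 2}
del 'c' → {'t': 7, 'k': 1, 'd': 5, 's': 8, 'j': 2}
info['d'] = 5+3 = 8 → {'t': 7, 'k': 1, 'd': 8, 's': 8, 'j': 2}
sum of values = 26

26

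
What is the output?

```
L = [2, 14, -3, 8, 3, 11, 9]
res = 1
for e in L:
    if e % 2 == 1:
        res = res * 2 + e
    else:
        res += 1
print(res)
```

75

e=2: not odd, res = 1+1 = 2
e=14: not odd, res = 2+1 = 3
e=-3: odd, res = 3*2+(-3) = 3
e=8: not odd, res = 3+1 = 4
e=3: odd, res = 4*2+3 = 11
e=11: odd, res = 11*2+11 = 33
e=9: odd, res = 33*2+9 = 75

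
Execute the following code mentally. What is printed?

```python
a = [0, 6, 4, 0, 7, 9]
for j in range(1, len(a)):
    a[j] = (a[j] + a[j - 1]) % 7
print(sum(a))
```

j=1: a[1] = (6+0)%7 = 6 → [0, 6, 4, 0, 7, 9]
j=2: a[2] = (4+6)%7 = 3 → [0, 6, 3, 0, 7, 9]
j=3: a[3] = (0+3)%7 = 3 → [0, 6, 3, 3, 7, 9]
j=4: a[4] = (7+3)%7 = 3 → [0, 6, 3, 3, 3, 9]
j=5: a[5] = (9+3)%7 = 5 → [0, 6, 3, 3, 3, 5]
sum = 20

20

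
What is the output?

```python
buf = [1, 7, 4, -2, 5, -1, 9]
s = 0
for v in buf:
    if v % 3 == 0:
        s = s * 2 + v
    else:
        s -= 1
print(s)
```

-3

v=1: not %3==0, s = 0-1 = -1
v=7: not %3==0, s = (-1)-1 = -2
v=4: not %3==0, s = (-2)-1 = -3
v=-2: not %3==0, s = (-3)-1 = -4
v=5: not %3==0, s = (-4)-1 = -5
v=-1: not %3==0, s = (-5)-1 = -6
v=9: %3==0, s = (-6)*2+9 = -3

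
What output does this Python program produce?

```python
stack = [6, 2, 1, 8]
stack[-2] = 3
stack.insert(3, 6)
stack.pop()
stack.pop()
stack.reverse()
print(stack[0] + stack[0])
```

stack[-2] = 3 → [6, 2, 3, 8]
insert 6 at 3 → [6, 2, 3, 6, 8]
pop() removes 8 → [6, 2, 3, 6]
pop() removes 6 → [6, 2, 3]
reverse → [3, 2, 6]
stack[0]+stack[0] = 3+3 = 6

6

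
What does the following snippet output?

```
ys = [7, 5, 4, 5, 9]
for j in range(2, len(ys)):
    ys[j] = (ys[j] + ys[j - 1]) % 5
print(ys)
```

j=2: ys[2] = (4+5)%5 = 4 → [7, 5, 4, 5, 9]
j=3: ys[3] = (5+4)%5 = 4 → [7, 5, 4, 4, 9]
j=4: ys[4] = (9+4)%5 = 3 → [7, 5, 4, 4, 3]

[7, 5, 4, 4, 3]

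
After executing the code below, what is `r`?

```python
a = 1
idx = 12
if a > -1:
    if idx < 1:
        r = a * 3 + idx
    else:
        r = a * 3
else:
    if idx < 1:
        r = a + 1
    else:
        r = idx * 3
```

3

a=1, idx=12
a > -1 is True; idx < 1 is False
→ r = a * 3 = 3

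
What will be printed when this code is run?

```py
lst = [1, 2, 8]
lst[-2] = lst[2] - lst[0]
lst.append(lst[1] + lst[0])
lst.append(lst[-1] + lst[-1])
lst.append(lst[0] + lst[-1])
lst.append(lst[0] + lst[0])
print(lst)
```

[1, 7, 8, 8, 16, 17, 2]

lst[-2] = lst[2]-lst[0] = 8-1 = 7 → [1, 7, 8]
append lst[1]+lst[0] = 7+1 = 8 → [1, 7, 8, 8]
append lst[-1]+lst[-1] = 8+8 = 16 → [1, 7, 8, 8, 16]
append lst[0]+lst[-1] = 1+16 = 17 → [1, 7, 8, 8, 16, 17]
append lst[0]+lst[0] = 1+1 = 2 → [1, 7, 8, 8, 16, 17, 2]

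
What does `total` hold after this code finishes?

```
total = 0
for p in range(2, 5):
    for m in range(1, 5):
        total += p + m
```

66

p=2,m=1: total = 0+3 = 3
p=2,m=2: total = 3+4 = 7
p=2,m=3: total = 7+5 = 12
p=2,m=4: total = 12+6 = 18
p=3,m=1: total = 18+4 = 22
p=3,m=2: total = 22+5 = 27
p=3,m=3: total = 27+6 = 33
p=3,m=4: total = 33+7 = 40
p=4,m=1: total = 40+5 = 45
p=4,m=2: total = 45+6 = 51
p=4,m=3: total = 51+7 = 58
p=4,m=4: total = 58+8 = 66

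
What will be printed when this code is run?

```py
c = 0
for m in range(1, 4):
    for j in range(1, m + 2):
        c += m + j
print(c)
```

39

m=1,j=1: c = 0+2 = 2
m=1,j=2: c = 2+3 = 5
m=2,j=1: c = 5+3 = 8
m=2,j=2: c = 8+4 = 12
m=2,j=3: c = 12+5 = 17
m=3,j=1: c = 17+4 = 21
m=3,j=2: c = 21+5 = 26
m=3,j=3: c = 26+6 = 32
m=3,j=4: c = 32+7 = 39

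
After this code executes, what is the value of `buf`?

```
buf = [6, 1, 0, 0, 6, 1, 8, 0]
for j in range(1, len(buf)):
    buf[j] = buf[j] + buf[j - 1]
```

[6, 7, 7, 7, 13, 14, 22, 22]

j=1: buf[1] = 1+6 = 7 → [6, 7, 0, 0, 6, 1, 8, 0]
j=2: buf[2] = 0+7 = 7 → [6, 7, 7, 0, 6, 1, 8, 0]
j=3: buf[3] = 0+7 = 7 → [6, 7, 7, 7, 6, 1, 8, 0]
j=4: buf[4] = 6+7 = 13 → [6, 7, 7, 7, 13, 1, 8, 0]
j=5: buf[5] = 1+13 = 14 → [6, 7, 7, 7, 13, 14, 8, 0]
j=6: buf[6] = 8+14 = 22 → [6, 7, 7, 7, 13, 14, 22, 0]
j=7: buf[7] = 0+22 = 22 → [6, 7, 7, 7, 13, 14, 22, 22]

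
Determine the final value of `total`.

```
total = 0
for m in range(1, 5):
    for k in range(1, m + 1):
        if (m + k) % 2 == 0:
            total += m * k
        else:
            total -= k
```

34

m=1,k=1: even sum, total = 0+1 = 1
m=2,k=1: odd sum, total = 1-1 = 0
m=2,k=2: even sum, total = 0+4 = 4
m=3,k=1: even sum, total = 4+3 = 7
m=3,k=2: odd sum, total = 7-2 = 5
m=3,k=3: even sum, total = 5+9 = 14
m=4,k=1: odd sum, total = 14-1 = 13
m=4,k=2: even sum, total = 13+8 = 21
m=4,k=3: odd sum, total = 21-3 = 18
m=4,k=4: even sum, total = 18+16 = 34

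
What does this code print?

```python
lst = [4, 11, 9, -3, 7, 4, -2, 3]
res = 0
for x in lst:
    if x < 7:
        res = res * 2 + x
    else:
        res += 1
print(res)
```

x=4: <7, res = 0*2+4 = 4
x=11: not <7, res = 4+1 = 5
x=9: not <7, res = 5+1 = 6
x=-3: <7, res = 6*2+(-3) = 9
x=7: not <7, res = 9+1 = 10
x=4: <7, res = 10*2+4 = 24
x=-2: <7, res = 24*2+(-2) = 46
x=3: <7, res = 46*2+3 = 95

95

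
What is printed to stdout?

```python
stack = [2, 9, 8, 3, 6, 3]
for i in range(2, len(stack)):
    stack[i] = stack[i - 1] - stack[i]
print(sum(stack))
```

i=2: stack[2] = 9-8 = 1 → [2, 9, 1, 3, 6, 3]
i=3: stack[3] = 1-3 = -2 → [2, 9, 1, -2, 6, 3]
i=4: stack[4] = (-2)-6 = -8 → [2, 9, 1, -2, -8, 3]
i=5: stack[5] = (-8)-3 = -11 → [2, 9, 1, -2, -8, -11]
sum = -9

-9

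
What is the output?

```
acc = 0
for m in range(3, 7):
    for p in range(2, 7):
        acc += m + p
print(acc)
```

170

m=3,p=2: acc = 0+5 = 5
m=3,p=3: acc = 5+6 = 11
m=3,p=4: acc = 11+7 = 18
m=3,p=5: acc = 18+8 = 26
m=3,p=6: acc = 26+9 = 35
m=4,p=2: acc = 35+6 = 41
m=4,p=3: acc = 41+7 = 48
m=4,p=4: acc = 48+8 = 56
m=4,p=5: acc = 56+9 = 65
m=4,p=6: acc = 65+10 = 75
m=5,p=2: acc = 75+7 = 82
m=5,p=3: acc = 82+8 = 90
m=5,p=4: acc = 90+9 = 99
m=5,p=5: acc = 99+10 = 109
m=5,p=6: acc = 109+11 = 120
m=6,p=2: acc = 120+8 = 128
m=6,p=3: acc = 128+9 = 137
m=6,p=4: acc = 137+10 = 147
m=6,p=5: acc = 147+11 = 158
m=6,p=6: acc = 158+12 = 170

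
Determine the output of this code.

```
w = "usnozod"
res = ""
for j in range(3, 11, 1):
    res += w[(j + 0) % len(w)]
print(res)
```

ozodusno

j=3: add w[3]='o' → 'o'
j=4: add w[4]='z' → 'oz'
j=5: add w[5]='o' → 'ozo'
j=6: add w[6]='d' → 'ozod'
j=7: add w[0]='u' → 'ozodu'
j=8: add w[1]='s' → 'ozodus'
j=9: add w[2]='n' → 'ozodusn'
j=10: add w[3]='o' → 'ozodusno'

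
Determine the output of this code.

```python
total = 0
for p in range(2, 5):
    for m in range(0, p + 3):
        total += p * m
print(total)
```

149

p=2,m=0: total = 0+0 = 0
p=2,m=1: total = 0+2 = 2
p=2,m=2: total = 2+4 = 6
p=2,m=3: total = 6+6 = 12
p=2,m=4: total = 12+8 = 20
p=3,m=0: total = 20+0 = 20
p=3,m=1: total = 20+3 = 23
p=3,m=2: total = 23+6 = 29
p=3,m=3: total = 29+9 = 38
p=3,m=4: total = 38+12 = 50
p=3,m=5: total = 50+15 = 65
p=4,m=0: total = 65+0 = 65
p=4,m=1: total = 65+4 = 69
p=4,m=2: total = 69+8 = 77
p=4,m=3: total = 77+12 = 89
p=4,m=4: total = 89+16 = 105
p=4,m=5: total = 105+20 = 125
p=4,m=6: total = 125+24 = 149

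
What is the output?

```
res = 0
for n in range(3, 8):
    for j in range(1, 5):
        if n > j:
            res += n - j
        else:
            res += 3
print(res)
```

n=3,j=1: 3>1, res = 0+2 = 2
n=3,j=2: 3>2, res = 2+1 = 3
n=3,j=3: not 3>3, res = 3+3 = 6
n=3,j=4: not 3>4, res = 6+3 = 9
n=4,j=1: 4>1, res = 9+3 = 12
n=4,j=2: 4>2, res = 12+2 = 14
n=4,j=3: 4>3, res = 14+1 = 15
n=4,j=4: not 4>4, res = 15+3 = 18
n=5,j=1: 5>1, res = 18+4 = 22
n=5,j=2: 5>2, res = 22+3 = 25
n=5,j=3: 5>3, res = 25+2 = 27
n=5,j=4: 5>4, res = 27+1 = 28
n=6,j=1: 6>1, res = 28+5 = 33
n=6,j=2: 6>2, res = 33+4 = 37
n=6,j=3: 6>3, res = 37+3 = 40
n=6,j=4: 6>4, res = 40+2 = 42
n=7,j=1: 7>1, res = 42+6 = 48
n=7,j=2: 7>2, res = 48+5 = 53
n=7,j=3: 7>3, res = 53+4 = 57
n=7,j=4: 7>4, res = 57+3 = 60

60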